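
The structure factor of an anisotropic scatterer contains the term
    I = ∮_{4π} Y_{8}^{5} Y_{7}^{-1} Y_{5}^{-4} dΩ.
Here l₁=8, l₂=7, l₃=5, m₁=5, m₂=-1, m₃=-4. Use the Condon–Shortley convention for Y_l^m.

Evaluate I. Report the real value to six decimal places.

m-sum 0 ✓  L=20 even ✓  1≤5≤15 ✓
Π(2lᵢ+1) = 17×15×11 = 2805
triangle coeff Δ(8,7,5) = 1/814773960
Σ_t [3,7]: t=3:−1/87091200 t=4:+1/4976640 t=5:−1/2073600 t=6:+1/4976640 t=7:−1/87091200 = -1/9676800
(3j)²=360/46189 [(8 7 5; 0 0 0)], sign=+1
Σ_t [2,3]: t=2:+1/232243200 t=3:−1/130636800 = -1/298598400
(3j)²=7/1292 [(8 7 5; 5 -1 -4)], sign=+1
⇒ 4πI² = 9450/79781
I = (+1)√(9450/79781/(4π)) = 0.09708703

0.097087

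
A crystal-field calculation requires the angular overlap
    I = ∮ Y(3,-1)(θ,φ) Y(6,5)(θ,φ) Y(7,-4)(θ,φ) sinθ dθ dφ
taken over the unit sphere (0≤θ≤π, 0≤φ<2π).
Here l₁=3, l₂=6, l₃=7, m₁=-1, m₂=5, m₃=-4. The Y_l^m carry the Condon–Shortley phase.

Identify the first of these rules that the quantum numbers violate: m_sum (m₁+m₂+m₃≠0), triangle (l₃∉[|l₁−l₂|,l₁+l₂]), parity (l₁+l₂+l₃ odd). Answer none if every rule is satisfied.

azimuthal sum: -1 + 5 − 4 = 0  ✓
3 ≤ 7 ≤ 9 (triangle on l)  ✓
L = 3 + 6 + 7 = 16 (even)  ✓

none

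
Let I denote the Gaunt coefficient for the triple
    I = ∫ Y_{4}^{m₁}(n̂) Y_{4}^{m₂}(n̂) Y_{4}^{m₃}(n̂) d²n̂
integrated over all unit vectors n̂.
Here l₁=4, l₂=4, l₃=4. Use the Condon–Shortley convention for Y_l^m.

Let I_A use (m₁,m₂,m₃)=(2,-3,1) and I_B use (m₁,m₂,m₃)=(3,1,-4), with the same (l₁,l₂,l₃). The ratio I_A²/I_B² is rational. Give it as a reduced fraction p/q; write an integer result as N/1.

1/7

l's match ⇒ only the (l;m) 3-j factors differ between A and B.
A: triangle coeff Δ(4,4,4) = 1/450450; Σ_t [0,1]: t=0:+1/576 t=1:−1/864 = 1/1728; (3j)²=5/1287 [(4 4 4; 2 -3 1)], sign=-1
B: triangle coeff Δ(4,4,4) = 1/450450; Σ_t [1,1]: t=1:−1/3456 = -1/3456; (3j)²=35/1287 [(4 4 4; 3 1 -4)], sign=-1
I_A²/I_B² = (5/1287)/(35/1287) = 1/7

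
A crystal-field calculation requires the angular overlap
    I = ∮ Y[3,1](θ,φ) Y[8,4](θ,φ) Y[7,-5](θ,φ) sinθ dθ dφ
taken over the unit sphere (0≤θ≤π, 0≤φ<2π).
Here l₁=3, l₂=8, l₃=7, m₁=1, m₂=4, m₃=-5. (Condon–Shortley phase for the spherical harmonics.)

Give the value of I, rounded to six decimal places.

Checks pass: Σm=0; 18 even; l₃=7∈[5,11].
(2·3+1)(2·8+1)(2·7+1) = 1785
Δ: 4! 2! 12! / 19! → 1/5290740
sum: t=1:−1/7257600 t=2:+1/2073600 t=3:−1/7257600 = 1/4838400
3j²(3 8 7; 0 0 0) = Δ·Π!·Σ² = 252/20995  (sign -1)
sum: t=0:+1/22992076800 t=1:−1/239500800 t=2:+1/58060800 = 43/3284582400
3j²(3 8 7; 1 4 -5) = Δ·Π!·Σ² = 12943/755820  (sign +1)
combine: 4πI² = 1785·252/20995·12943/755820 = 1902621/5185765
take √, sign -1: I = -0.17086960

-0.170870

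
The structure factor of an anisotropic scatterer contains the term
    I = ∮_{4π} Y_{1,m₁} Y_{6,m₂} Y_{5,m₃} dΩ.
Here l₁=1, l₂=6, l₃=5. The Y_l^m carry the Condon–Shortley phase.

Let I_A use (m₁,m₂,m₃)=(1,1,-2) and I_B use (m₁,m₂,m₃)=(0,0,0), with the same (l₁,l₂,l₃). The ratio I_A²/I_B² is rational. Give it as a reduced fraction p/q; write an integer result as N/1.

Shared (l₁,l₂,l₃)=(1,6,5): N and (l;000)² cancel in I_A²/I_B².
A: Δ = 2!·0!·10!/13! = 1/858; Racah Σ t=0..0: t=0:+1/60480 = 1/60480; ⇒ 3j(1 6 5; 1 1 -2)² = 5/429, sgn -1
B: Δ = 2!·0!·10!/13! = 1/858; Racah Σ t=1..1: t=1:−1/14400 = -1/14400; ⇒ 3j(1 6 5; 0 0 0)² = 6/143, sgn +1
I_A²/I_B² = (5/429)/(6/143) = 5/18

5/18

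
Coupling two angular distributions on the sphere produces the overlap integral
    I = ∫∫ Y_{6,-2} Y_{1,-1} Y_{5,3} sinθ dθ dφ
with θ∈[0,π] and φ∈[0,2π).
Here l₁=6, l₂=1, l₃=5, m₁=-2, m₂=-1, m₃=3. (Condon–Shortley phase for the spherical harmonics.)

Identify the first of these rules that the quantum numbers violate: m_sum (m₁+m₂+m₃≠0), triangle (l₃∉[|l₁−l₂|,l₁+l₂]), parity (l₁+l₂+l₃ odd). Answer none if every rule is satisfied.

azimuthal sum: -2 − 1 + 3 = 0  ✓
5 ≤ 5 ≤ 7 (triangle on l)  ✓
L = 6 + 1 + 5 = 12 (even)  ✓

none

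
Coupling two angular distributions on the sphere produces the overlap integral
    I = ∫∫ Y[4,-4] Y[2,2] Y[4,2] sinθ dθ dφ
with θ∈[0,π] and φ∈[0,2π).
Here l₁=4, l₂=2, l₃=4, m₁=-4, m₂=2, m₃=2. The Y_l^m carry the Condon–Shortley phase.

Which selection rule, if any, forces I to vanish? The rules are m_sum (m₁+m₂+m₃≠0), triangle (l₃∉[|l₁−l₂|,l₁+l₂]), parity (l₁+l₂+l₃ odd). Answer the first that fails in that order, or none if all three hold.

Σmᵢ = 0  ✓
l₃∈[|l₁−l₂|,l₁+l₂]=[2,6], have l₃=4  ✓
Σlᵢ = 10 ⇒ even  ✓

none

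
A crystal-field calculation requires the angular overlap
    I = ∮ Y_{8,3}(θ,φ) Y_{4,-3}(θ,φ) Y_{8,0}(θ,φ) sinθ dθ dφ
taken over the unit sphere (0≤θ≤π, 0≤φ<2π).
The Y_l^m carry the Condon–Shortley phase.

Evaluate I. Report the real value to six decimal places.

Rules hold: Σm=0, L=20 even, 4≤8≤12.
N = 17·9·17 = 2601
Δ = 4!·12!·4!/21! = 1/185175900
Racah Σ t=0..4: t=0:+1/557383680 t=1:−1/21772800 t=2:+1/8294400 t=3:−1/21772800 t=4:+1/557383680 = 1/30965760
⇒ 3j(8 4 8; 0 0 0)² = 36/4199, sgn +1
Racah Σ t=0..1: t=0:+1/87091200 t=1:−1/139345920 = 1/232243200
⇒ 3j(8 4 8; 3 -3 0)² = 33/8398, sgn +1
4πI² = N·(3j₀)²·(3jₘ)² = 5346/61009
I = +1·√(0.0876264/4π) = 0.08350502

0.083505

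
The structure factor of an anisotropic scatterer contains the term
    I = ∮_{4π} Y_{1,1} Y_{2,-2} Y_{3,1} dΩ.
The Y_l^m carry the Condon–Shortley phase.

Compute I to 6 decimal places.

m-sum 0 ✓  L=6 even ✓  1≤3≤3 ✓
Π(2lᵢ+1) = 3×5×7 = 105
triangle coeff Δ(1,2,3) = 1/105
Σ_t [0,0]: t=0:+1/4 = 1/4
(3j)²=3/35 [(1 2 3; 0 0 0)], sign=-1
Σ_t [0,0]: t=0:+1/48 = 1/48
(3j)²=1/105 [(1 2 3; 1 -2 1)], sign=+1
⇒ 4πI² = 3/35
I = (-1)√(3/35/(4π)) = -0.08258890

-0.082589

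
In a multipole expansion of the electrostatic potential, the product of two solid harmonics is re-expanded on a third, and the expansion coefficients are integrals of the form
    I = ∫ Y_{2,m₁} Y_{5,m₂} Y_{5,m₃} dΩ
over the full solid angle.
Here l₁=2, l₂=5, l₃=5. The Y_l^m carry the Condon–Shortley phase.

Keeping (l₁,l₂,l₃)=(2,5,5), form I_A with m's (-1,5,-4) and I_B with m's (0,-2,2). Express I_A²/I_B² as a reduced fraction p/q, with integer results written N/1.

l's match ⇒ only the (l;m) 3-j factors differ between A and B.
A: triangle coeff Δ(2,5,5) = 1/38610; Σ_t [2,2]: t=2:+1/80640 = 1/80640; (3j)²=9/286 [(2 5 5; -1 5 -4)], sign=-1
B: triangle coeff Δ(2,5,5) = 1/38610; Σ_t [0,2]: t=0:+1/2880 t=1:−1/1440 t=2:+1/20160 = -1/3360; (3j)²=6/715 [(2 5 5; 0 -2 2)], sign=+1
I_A²/I_B² = (9/286)/(6/715) = 15/4

15/4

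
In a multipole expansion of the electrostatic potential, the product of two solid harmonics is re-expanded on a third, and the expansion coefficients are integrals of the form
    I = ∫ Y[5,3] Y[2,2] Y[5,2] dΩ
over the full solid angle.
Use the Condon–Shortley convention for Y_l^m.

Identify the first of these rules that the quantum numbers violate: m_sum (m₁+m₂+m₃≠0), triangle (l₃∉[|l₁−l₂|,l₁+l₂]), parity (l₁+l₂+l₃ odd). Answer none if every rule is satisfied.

m_sum

m₁+m₂+m₃ = 3 + 2 + 2 = 7  ✗
triangle: |5−2|=3 ≤ l₃=5 ≤ 5+2=7
parity: l₁+l₂+l₃ = 12 is even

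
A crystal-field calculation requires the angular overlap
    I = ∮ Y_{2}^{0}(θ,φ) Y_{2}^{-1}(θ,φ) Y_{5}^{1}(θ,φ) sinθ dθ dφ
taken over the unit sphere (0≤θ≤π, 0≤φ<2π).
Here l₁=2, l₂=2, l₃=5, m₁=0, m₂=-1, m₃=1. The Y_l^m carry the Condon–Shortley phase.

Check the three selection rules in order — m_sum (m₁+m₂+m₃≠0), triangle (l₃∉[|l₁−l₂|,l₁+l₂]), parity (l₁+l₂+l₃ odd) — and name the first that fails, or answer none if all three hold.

triangle

m₁+m₂+m₃ = 0 − 1 + 1 = 0  ✓
triangle: |2−2|=0 ≤ l₃=5 ≤ 2+2=4  ✗
parity: l₁+l₂+l₃ = 9 is odd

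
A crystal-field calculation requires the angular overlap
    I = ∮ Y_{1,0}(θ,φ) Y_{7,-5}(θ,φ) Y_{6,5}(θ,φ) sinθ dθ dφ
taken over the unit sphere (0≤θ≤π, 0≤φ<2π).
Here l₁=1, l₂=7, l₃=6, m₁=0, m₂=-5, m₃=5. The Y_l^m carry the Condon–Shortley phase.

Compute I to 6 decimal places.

-0.171413

m-sum 0 ✓  L=14 even ✓  6≤6≤8 ✓
Π(2lᵢ+1) = 3×15×13 = 585
triangle coeff Δ(1,7,6) = 1/1365
Σ_t [1,1]: t=1:−1/518400 = -1/518400
(3j)²=7/195 [(1 7 6; 0 0 0)], sign=-1
Σ_t [1,1]: t=1:−1/39916800 = -1/39916800
(3j)²=8/455 [(1 7 6; 0 -5 5)], sign=+1
⇒ 4πI² = 24/65
I = (-1)√(24/65/(4π)) = -0.17141310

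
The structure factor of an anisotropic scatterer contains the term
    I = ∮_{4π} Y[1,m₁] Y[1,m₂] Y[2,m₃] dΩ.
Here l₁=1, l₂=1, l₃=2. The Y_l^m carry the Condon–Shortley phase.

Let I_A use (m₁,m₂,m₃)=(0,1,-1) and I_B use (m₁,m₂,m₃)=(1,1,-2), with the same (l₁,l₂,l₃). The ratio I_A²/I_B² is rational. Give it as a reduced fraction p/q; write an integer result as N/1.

1/2

Shared (l₁,l₂,l₃)=(1,1,2): N and (l;000)² cancel in I_A²/I_B².
A: Δ = 0!·2!·2!/5! = 1/30; Racah Σ t=0..0: t=0:+1/2 = 1/2; ⇒ 3j(1 1 2; 0 1 -1)² = 1/10, sgn -1
B: Δ = 0!·2!·2!/5! = 1/30; Racah Σ t=0..0: t=0:+1/4 = 1/4; ⇒ 3j(1 1 2; 1 1 -2)² = 1/5, sgn +1
I_A²/I_B² = (1/10)/(1/5) = 1/2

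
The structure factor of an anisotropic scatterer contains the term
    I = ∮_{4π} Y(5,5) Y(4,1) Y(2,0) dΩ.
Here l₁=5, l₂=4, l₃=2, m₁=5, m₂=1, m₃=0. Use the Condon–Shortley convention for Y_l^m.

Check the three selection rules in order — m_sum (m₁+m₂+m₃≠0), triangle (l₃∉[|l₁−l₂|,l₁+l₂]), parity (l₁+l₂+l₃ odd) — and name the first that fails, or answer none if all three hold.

m_sum

azimuthal sum: 5 + 1 + 0 = 6  ✗
1 ≤ 2 ≤ 9 (triangle on l)
L = 5 + 4 + 2 = 11 (odd)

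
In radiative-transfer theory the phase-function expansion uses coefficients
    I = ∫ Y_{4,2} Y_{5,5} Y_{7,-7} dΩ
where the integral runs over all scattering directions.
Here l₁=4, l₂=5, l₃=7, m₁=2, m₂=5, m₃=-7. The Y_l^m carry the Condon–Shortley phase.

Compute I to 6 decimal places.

Checks pass: Σm=0; 16 even; l₃=7∈[1,9].
(2·4+1)(2·5+1)(2·7+1) = 1485
Δ: 2! 6! 8! / 17! → 1/6126120
sum: t=0:+1/69120 t=1:−1/20736 t=2:+1/69120 = -1/51840
3j²(4 5 7; 0 0 0) = Δ·Π!·Σ² = 280/21879  (sign +1)
sum: t=2:+1/58060800 = 1/58060800
3j²(4 5 7; 2 5 -7) = Δ·Π!·Σ² = 3/136  (sign +1)
combine: 4πI² = 1485·280/21879·3/136 = 1575/3757
take √, sign +1: I = 0.18264793

0.182648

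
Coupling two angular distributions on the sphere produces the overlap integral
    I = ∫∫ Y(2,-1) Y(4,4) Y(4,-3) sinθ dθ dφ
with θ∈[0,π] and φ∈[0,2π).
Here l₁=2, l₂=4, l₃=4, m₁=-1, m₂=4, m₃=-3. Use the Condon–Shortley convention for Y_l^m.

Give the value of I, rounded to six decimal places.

Checks pass: Σm=0; 10 even; l₃=4∈[2,6].
(2·2+1)(2·4+1)(2·4+1) = 405
Δ: 2! 2! 6! / 11! → 1/13860
sum: t=0:+1/192 t=1:−1/36 t=2:+1/192 = -5/288
3j²(2 4 4; 0 0 0) = Δ·Π!·Σ² = 20/693  (sign -1)
sum: t=2:+1/1440 = 1/1440
3j²(2 4 4; -1 4 -3) = Δ·Π!·Σ² = 7/165  (sign -1)
combine: 4πI² = 405·20/693·7/165 = 60/121
take √, sign +1: I = 0.19864517

0.198645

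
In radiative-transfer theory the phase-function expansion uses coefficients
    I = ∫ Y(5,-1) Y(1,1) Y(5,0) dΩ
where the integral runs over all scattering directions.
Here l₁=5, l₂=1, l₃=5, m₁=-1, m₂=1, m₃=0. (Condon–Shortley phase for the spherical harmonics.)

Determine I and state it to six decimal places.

l₁+l₂+l₃=11 is odd: 3j(l;000)=0 ⇒ I=0

0.000000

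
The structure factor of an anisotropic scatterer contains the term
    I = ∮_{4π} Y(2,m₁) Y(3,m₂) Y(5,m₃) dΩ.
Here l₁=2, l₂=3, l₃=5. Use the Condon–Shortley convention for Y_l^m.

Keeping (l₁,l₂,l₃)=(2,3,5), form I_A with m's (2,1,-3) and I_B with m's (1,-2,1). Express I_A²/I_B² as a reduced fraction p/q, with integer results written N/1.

Same 2,3,5: normalisation and zero-m 3j drop out of the ratio.
A: Δ: 0! 4! 6! / 11! → 1/2310; sum: t=0:+1/1152 = 1/1152; 3j²(2 3 5; 2 1 -3) = Δ·Π!·Σ² = 1/33  (sign +1)
B: Δ: 0! 4! 6! / 11! → 1/2310; sum: t=0:+1/720 = 1/720; 3j²(2 3 5; 1 -2 1) = Δ·Π!·Σ² = 4/385  (sign +1)
I_A²/I_B² = (1/33)/(4/385) = 35/12

35/12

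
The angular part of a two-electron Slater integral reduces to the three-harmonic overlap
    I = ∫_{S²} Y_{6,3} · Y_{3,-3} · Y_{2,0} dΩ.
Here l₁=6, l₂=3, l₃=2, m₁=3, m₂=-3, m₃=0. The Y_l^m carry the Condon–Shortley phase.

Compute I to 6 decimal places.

|6−3|≤2≤6+3 violated ⇒ I = 0

0.000000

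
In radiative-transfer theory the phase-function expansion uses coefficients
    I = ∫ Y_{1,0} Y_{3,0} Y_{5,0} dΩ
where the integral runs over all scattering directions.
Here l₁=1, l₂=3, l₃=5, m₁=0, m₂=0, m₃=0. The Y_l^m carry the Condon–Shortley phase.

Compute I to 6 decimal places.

0.000000

l₃=5 ∉ [2,4] — triangle fails ⇒ I = 0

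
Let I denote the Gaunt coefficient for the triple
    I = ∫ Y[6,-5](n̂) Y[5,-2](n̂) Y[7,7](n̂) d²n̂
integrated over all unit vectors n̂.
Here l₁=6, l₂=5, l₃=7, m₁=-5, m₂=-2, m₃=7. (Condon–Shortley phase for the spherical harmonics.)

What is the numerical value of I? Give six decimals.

Checks pass: Σm=0; 18 even; l₃=7∈[1,11].
(2·6+1)(2·5+1)(2·7+1) = 2145
Δ: 4! 8! 6! / 19! → 1/174594420
sum: t=0:+1/4147200 t=1:−1/207360 t=2:+1/82944 t=3:−1/207360 t=4:+1/4147200 = 1/345600
3j²(6 5 7; 0 0 0) = Δ·Π!·Σ² = 420/46189  (sign -1)
sum: t=3:−1/174182400 = -1/174182400
3j²(6 5 7; -5 -2 7) = Δ·Π!·Σ² = 77/3876  (sign -1)
combine: 4πI² = 2145·420/46189·77/3876 = 40425/104329
take √, sign +1: I = 0.17559719

0.175597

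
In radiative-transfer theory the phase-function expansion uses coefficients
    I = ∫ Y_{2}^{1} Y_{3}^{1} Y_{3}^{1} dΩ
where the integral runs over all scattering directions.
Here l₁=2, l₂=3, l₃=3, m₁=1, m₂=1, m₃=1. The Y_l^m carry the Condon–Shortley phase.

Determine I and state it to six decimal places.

m-sum = 1 + 1 + 1 = 3 ≠ 0 ⇒ I = 0

0.000000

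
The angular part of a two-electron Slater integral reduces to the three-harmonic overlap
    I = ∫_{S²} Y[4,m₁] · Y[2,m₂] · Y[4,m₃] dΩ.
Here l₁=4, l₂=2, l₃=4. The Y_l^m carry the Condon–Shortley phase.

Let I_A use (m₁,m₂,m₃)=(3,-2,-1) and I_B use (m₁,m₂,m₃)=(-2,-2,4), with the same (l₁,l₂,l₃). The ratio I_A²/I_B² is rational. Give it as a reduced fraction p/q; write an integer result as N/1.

9/4

Shared (l₁,l₂,l₃)=(4,2,4): N and (l;000)² cancel in I_A²/I_B².
A: Δ = 2!·6!·2!/11! = 1/13860; Racah Σ t=0..0: t=0:+1/480 = 1/480; ⇒ 3j(4 2 4; 3 -2 -1)² = 3/110, sgn -1
B: Δ = 2!·6!·2!/11! = 1/13860; Racah Σ t=0..0: t=0:+1/2880 = 1/2880; ⇒ 3j(4 2 4; -2 -2 4)² = 2/165, sgn +1
I_A²/I_B² = (3/110)/(2/165) = 9/4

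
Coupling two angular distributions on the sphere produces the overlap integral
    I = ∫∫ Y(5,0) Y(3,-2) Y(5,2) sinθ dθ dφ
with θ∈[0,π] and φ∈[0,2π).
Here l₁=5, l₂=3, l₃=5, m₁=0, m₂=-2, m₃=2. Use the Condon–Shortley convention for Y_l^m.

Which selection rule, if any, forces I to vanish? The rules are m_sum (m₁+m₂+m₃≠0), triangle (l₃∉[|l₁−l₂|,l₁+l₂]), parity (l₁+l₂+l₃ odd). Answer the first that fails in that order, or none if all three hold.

parity

Σmᵢ = 0  ✓
l₃∈[|l₁−l₂|,l₁+l₂]=[2,8], have l₃=5  ✓
Σlᵢ = 13 ⇒ odd  ✗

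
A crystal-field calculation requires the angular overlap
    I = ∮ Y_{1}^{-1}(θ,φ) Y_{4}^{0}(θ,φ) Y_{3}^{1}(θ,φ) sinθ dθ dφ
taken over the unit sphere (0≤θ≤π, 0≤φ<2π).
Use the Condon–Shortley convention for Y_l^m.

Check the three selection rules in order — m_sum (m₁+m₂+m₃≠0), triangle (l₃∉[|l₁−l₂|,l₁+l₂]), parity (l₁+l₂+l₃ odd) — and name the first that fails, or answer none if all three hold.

Σmᵢ = 0  ✓
l₃∈[|l₁−l₂|,l₁+l₂]=[3,5], have l₃=3  ✓
Σlᵢ = 8 ⇒ even  ✓

none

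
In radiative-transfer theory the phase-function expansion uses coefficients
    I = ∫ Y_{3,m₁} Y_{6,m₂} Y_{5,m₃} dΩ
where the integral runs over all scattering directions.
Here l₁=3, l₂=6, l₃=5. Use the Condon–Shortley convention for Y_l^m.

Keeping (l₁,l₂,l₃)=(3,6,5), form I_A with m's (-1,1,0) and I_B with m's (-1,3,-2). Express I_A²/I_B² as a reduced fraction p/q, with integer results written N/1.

7/27

Same 3,6,5: normalisation and zero-m 3j drop out of the ratio.
A: Δ: 4! 2! 8! / 15! → 1/675675; sum: t=2:+1/5760 t=3:−1/3456 t=4:+1/34560 = -1/11520; 3j²(3 6 5; -1 1 0) = Δ·Π!·Σ² = 2/429  (sign +1)
B: Δ: 4! 2! 8! / 15! → 1/675675; sum: t=2:+1/40320 t=3:−1/8640 t=4:+1/34560 = -1/16128; 3j²(3 6 5; -1 3 -2) = Δ·Π!·Σ² = 18/1001  (sign +1)
I_A²/I_B² = (2/429)/(18/1001) = 7/27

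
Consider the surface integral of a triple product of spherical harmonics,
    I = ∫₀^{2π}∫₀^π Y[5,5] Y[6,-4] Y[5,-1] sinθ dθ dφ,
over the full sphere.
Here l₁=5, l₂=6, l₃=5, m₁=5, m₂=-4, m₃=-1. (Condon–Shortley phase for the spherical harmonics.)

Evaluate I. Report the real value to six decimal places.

0.178246

Checks pass: Σm=0; 16 even; l₃=5∈[1,11].
(2·5+1)(2·6+1)(2·5+1) = 1573
Δ: 6! 4! 6! / 17! → 1/28588560
sum: t=1:−1/345600 t=2:+1/13824 t=3:−1/5184 t=4:+1/13824 t=5:−1/345600 = -7/129600
3j²(5 6 5; 0 0 0) = Δ·Π!·Σ² = 80/7293  (sign +1)
sum: t=0:+1/829440 = 1/829440
3j²(5 6 5; 5 -4 -1) = Δ·Π!·Σ² = 225/9724  (sign +1)
combine: 4πI² = 1573·80/7293·225/9724 = 1500/3757
take √, sign +1: I = 0.17824613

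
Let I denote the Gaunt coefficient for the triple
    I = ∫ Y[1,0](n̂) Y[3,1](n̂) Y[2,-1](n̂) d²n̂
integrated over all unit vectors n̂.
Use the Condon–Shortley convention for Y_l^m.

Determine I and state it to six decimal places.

m-sum 0 ✓  L=6 even ✓  2≤2≤4 ✓
Π(2lᵢ+1) = 3×7×5 = 105
triangle coeff Δ(1,3,2) = 1/105
Σ_t [1,1]: t=1:−1/4 = -1/4
(3j)²=3/35 [(1 3 2; 0 0 0)], sign=-1
Σ_t [1,1]: t=1:−1/6 = -1/6
(3j)²=8/105 [(1 3 2; 0 1 -1)], sign=+1
⇒ 4πI² = 24/35
I = (-1)√(24/35/(4π)) = -0.23359668

-0.233597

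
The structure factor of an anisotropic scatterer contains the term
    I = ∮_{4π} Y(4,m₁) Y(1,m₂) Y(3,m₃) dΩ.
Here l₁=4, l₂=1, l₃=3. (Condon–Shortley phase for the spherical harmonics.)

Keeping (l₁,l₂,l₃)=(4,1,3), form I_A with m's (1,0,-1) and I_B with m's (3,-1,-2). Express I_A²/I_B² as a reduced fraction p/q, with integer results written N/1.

Shared (l₁,l₂,l₃)=(4,1,3): N and (l;000)² cancel in I_A²/I_B².
A: Δ = 2!·6!·0!/9! = 1/252; Racah Σ t=1..1: t=1:−1/48 = -1/48; ⇒ 3j(4 1 3; 1 0 -1)² = 5/84, sgn -1
B: Δ = 2!·6!·0!/9! = 1/252; Racah Σ t=0..0: t=0:+1/240 = 1/240; ⇒ 3j(4 1 3; 3 -1 -2)² = 1/12, sgn -1
I_A²/I_B² = (5/84)/(1/12) = 5/7

5/7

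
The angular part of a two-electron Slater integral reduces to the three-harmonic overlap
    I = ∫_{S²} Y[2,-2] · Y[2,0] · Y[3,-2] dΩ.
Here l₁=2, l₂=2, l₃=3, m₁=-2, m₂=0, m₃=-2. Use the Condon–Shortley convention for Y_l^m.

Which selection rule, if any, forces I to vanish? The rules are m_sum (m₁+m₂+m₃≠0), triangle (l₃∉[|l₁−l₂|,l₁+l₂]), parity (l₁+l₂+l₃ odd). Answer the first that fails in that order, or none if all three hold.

m_sum

Σmᵢ = -4  ✗
l₃∈[|l₁−l₂|,l₁+l₂]=[0,4], have l₃=3
Σlᵢ = 7 ⇒ odd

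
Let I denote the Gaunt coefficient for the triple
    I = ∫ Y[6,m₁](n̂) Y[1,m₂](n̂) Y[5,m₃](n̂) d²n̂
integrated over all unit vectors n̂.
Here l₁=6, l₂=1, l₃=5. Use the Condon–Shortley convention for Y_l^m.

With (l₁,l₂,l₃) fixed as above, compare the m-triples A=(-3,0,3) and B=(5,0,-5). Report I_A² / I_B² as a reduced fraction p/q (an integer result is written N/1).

27/11

Same 6,1,5: normalisation and zero-m 3j drop out of the ratio.
A: Δ: 2! 10! 0! / 13! → 1/858; sum: t=1:−1/80640 = -1/80640; 3j²(6 1 5; -3 0 3) = Δ·Π!·Σ² = 9/286  (sign -1)
B: Δ: 2! 10! 0! / 13! → 1/858; sum: t=1:−1/3628800 = -1/3628800; 3j²(6 1 5; 5 0 -5) = Δ·Π!·Σ² = 1/78  (sign -1)
I_A²/I_B² = (9/286)/(1/78) = 27/11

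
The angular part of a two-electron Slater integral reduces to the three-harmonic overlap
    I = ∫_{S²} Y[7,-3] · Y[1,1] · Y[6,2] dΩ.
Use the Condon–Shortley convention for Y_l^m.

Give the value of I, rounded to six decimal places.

m-sum 0 ✓  L=14 even ✓  6≤6≤8 ✓
Π(2lᵢ+1) = 15×3×13 = 585
triangle coeff Δ(7,1,6) = 1/1365
Σ_t [1,1]: t=1:−1/518400 = -1/518400
(3j)²=7/195 [(7 1 6; 0 0 0)], sign=-1
Σ_t [2,2]: t=2:+1/1935360 = 1/1935360
(3j)²=3/91 [(7 1 6; -3 1 2)], sign=+1
⇒ 4πI² = 9/13
I = (-1)√(9/13/(4π)) = -0.23471705

-0.234717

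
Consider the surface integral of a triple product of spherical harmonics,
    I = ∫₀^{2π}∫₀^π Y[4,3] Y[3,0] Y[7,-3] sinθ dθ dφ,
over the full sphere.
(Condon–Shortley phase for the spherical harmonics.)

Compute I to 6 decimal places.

-0.147623

Checks pass: Σm=0; 14 even; l₃=7∈[1,7].
(2·4+1)(2·3+1)(2·7+1) = 945
Δ: 0! 8! 6! / 15! → 1/45045
sum: t=0:+1/20736 = 1/20736
3j²(4 3 7; 0 0 0) = Δ·Π!·Σ² = 35/1287  (sign -1)
sum: t=0:+1/181440 = 1/181440
3j²(4 3 7; 3 0 -3) = Δ·Π!·Σ² = 32/3003  (sign +1)
combine: 4πI² = 945·35/1287·32/3003 = 5600/20449
take √, sign -1: I = -0.14762267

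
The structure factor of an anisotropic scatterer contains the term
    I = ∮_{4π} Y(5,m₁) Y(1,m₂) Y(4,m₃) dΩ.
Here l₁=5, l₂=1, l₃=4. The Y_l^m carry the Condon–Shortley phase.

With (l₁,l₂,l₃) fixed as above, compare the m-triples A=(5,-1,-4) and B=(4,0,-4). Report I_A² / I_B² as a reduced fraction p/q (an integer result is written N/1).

5/1

Shared (l₁,l₂,l₃)=(5,1,4): N and (l;000)² cancel in I_A²/I_B².
A: Δ = 2!·8!·0!/11! = 1/495; Racah Σ t=0..0: t=0:+1/80640 = 1/80640; ⇒ 3j(5 1 4; 5 -1 -4)² = 1/11, sgn +1
B: Δ = 2!·8!·0!/11! = 1/495; Racah Σ t=1..1: t=1:−1/40320 = -1/40320; ⇒ 3j(5 1 4; 4 0 -4)² = 1/55, sgn -1
I_A²/I_B² = (1/11)/(1/55) = 5/1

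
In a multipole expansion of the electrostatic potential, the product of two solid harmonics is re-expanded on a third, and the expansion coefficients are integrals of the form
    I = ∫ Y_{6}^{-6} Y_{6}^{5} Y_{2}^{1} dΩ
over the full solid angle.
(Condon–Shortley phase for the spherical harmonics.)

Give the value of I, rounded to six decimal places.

0.178412

Rules hold: Σm=0, L=14 even, 0≤2≤12.
N = 13·13·5 = 845
Δ = 10!·2!·2!/15! = 1/90090
Racah Σ t=4..6: t=4:+1/69120 t=5:−1/14400 t=6:+1/69120 = -7/172800
⇒ 3j(6 6 2; 0 0 0)² = 14/715, sgn -1
Racah Σ t=10..10: t=10:+1/7257600 = 1/7257600
⇒ 3j(6 6 2; -6 5 1)² = 11/455, sgn -1
4πI² = N·(3j₀)²·(3jₘ)² = 2/5
I = +1·√(0.4/4π) = 0.17841241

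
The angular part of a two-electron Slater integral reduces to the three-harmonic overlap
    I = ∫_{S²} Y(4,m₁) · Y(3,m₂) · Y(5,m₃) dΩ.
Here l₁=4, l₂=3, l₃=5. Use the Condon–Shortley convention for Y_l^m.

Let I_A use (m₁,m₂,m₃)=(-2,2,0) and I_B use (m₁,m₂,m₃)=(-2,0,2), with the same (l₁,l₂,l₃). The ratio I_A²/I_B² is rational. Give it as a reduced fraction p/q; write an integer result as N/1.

Shared (l₁,l₂,l₃)=(4,3,5): N and (l;000)² cancel in I_A²/I_B².
A: Δ = 2!·6!·4!/13! = 1/180180; Racah Σ t=1..2: t=1:−1/2880 t=2:+1/576 = 1/720; ⇒ 3j(4 3 5; -2 2 0)² = 80/3003, sgn -1
B: Δ = 2!·6!·4!/13! = 1/180180; Racah Σ t=0..2: t=0:+1/8640 t=1:−1/480 t=2:+1/576 = -1/4320; ⇒ 3j(4 3 5; -2 0 2)² = 1/2145, sgn +1
I_A²/I_B² = (80/3003)/(1/2145) = 400/7

400/7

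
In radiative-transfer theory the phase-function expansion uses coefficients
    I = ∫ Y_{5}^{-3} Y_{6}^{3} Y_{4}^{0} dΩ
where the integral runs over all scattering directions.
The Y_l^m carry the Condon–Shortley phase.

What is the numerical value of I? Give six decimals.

l₁+l₂+l₃=15 is odd: 3j(l;000)=0 ⇒ I=0

0.000000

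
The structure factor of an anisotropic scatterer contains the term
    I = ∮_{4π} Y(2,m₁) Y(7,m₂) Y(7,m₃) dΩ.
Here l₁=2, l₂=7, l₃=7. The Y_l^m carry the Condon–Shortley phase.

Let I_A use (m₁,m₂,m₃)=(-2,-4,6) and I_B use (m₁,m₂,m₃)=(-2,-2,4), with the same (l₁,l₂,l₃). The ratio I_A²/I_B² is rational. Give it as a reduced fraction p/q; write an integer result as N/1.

117/275

l's match ⇒ only the (l;m) 3-j factors differ between A and B.
A: triangle coeff Δ(2,7,7) = 1/185640; Σ_t [2,2]: t=2:+1/159667200 = 1/159667200; (3j)²=9/1190 [(2 7 7; -2 -4 6)], sign=-1
B: triangle coeff Δ(2,7,7) = 1/185640; Σ_t [2,2]: t=2:+1/8709120 = 1/8709120; (3j)²=55/3094 [(2 7 7; -2 -2 4)], sign=-1
I_A²/I_B² = (9/1190)/(55/3094) = 117/275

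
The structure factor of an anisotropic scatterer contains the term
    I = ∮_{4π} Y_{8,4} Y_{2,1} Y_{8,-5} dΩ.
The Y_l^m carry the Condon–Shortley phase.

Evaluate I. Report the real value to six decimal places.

Checks pass: Σm=0; 18 even; l₃=8∈[6,10].
(2·8+1)(2·2+1)(2·8+1) = 1445
Δ: 2! 14! 2! / 19! → 1/348840
sum: t=0:+1/116121600 t=1:−1/25401600 t=2:+1/116121600 = -1/45158400
3j²(8 2 8; 0 0 0) = Δ·Π!·Σ² = 24/1615  (sign -1)
sum: t=1:−1/479001600 t=2:+1/1916006400 = -1/638668800
3j²(8 2 8; 4 1 -5) = Δ·Π!·Σ² = 117/6460  (sign +1)
combine: 4πI² = 1445·24/1615·117/6460 = 702/1805
take √, sign -1: I = -0.17592397

-0.175924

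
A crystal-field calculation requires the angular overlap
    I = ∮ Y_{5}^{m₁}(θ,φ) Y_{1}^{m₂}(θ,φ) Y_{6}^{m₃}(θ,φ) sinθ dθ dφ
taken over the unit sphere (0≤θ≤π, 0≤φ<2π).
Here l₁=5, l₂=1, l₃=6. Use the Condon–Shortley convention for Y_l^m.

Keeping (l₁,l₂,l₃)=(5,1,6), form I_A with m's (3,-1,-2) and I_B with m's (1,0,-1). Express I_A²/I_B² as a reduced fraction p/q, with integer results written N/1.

l's match ⇒ only the (l;m) 3-j factors differ between A and B.
A: triangle coeff Δ(5,1,6) = 1/858; Σ_t [0,0]: t=0:+1/161280 = 1/161280; (3j)²=1/143 [(5 1 6; 3 -1 -2)], sign=+1
B: triangle coeff Δ(5,1,6) = 1/858; Σ_t [0,0]: t=0:+1/17280 = 1/17280; (3j)²=35/858 [(5 1 6; 1 0 -1)], sign=-1
I_A²/I_B² = (1/143)/(35/858) = 6/35

6/35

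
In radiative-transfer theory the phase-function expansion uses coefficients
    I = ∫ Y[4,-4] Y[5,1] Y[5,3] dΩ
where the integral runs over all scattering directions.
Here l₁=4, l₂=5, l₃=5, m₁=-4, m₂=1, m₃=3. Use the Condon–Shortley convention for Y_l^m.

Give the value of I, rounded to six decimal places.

-0.168084

Rules hold: Σm=0, L=14 even, 1≤5≤9.
N = 9·11·11 = 1089
Δ = 4!·4!·6!/15! = 1/3153150
Racah Σ t=0..4: t=0:+1/69120 t=1:−1/1728 t=2:+1/576 t=3:−1/1728 t=4:+1/69120 = 7/11520
⇒ 3j(4 5 5; 0 0 0)² = 2/143, sgn -1
Racah Σ t=4..4: t=4:+1/27648 = 1/27648
⇒ 3j(4 5 5; -4 1 3)² = 10/429, sgn +1
4πI² = N·(3j₀)²·(3jₘ)² = 60/169
I = -1·√(0.35503/4π) = -0.16808437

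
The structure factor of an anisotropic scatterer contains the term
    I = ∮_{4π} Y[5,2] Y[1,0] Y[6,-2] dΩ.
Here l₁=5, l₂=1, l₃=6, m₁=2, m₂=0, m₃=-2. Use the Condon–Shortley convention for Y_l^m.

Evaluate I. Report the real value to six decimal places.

0.231133

Rules hold: Σm=0, L=12 even, 4≤6≤6.
N = 11·3·13 = 429
Δ = 0!·10!·2!/13! = 1/858
Racah Σ t=0..0: t=0:+1/14400 = 1/14400
⇒ 3j(5 1 6; 0 0 0)² = 6/143, sgn +1
Racah Σ t=0..0: t=0:+1/30240 = 1/30240
⇒ 3j(5 1 6; 2 0 -2)² = 16/429, sgn +1
4πI² = N·(3j₀)²·(3jₘ)² = 96/143
I = +1·√(0.671329/4π) = 0.23113338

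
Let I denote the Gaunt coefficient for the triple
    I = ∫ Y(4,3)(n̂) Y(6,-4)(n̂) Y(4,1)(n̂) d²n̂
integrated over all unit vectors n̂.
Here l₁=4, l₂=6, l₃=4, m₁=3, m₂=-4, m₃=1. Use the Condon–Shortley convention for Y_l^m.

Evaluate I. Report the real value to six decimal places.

-0.030176

Checks pass: Σm=0; 14 even; l₃=4∈[2,10].
(2·4+1)(2·6+1)(2·4+1) = 1053
Δ: 6! 2! 6! / 15! → 1/1261260
sum: t=2:+1/4608 t=3:−1/1296 t=4:+1/4608 = -7/20736
3j²(4 6 4; 0 0 0) = Δ·Π!·Σ² = 20/1287  (sign -1)
sum: t=0:+1/34560 t=1:−1/28800 = -1/172800
3j²(4 6 4; 3 -4 1) = Δ·Π!·Σ² = 1/1430  (sign +1)
combine: 4πI² = 1053·20/1287·1/1430 = 18/1573
take √, sign -1: I = -0.03017637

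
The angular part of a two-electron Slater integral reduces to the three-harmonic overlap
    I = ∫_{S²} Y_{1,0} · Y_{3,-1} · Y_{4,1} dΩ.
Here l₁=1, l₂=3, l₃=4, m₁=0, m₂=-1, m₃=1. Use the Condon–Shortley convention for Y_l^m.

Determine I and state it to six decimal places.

m-sum 0 ✓  L=8 even ✓  2≤4≤4 ✓
Π(2lᵢ+1) = 3×7×9 = 189
triangle coeff Δ(1,3,4) = 1/252
Σ_t [0,0]: t=0:+1/36 = 1/36
(3j)²=4/63 [(1 3 4; 0 0 0)], sign=+1
Σ_t [0,0]: t=0:+1/48 = 1/48
(3j)²=5/84 [(1 3 4; 0 -1 1)], sign=-1
⇒ 4πI² = 5/7
I = (-1)√(5/7/(4π)) = -0.23841361

-0.238414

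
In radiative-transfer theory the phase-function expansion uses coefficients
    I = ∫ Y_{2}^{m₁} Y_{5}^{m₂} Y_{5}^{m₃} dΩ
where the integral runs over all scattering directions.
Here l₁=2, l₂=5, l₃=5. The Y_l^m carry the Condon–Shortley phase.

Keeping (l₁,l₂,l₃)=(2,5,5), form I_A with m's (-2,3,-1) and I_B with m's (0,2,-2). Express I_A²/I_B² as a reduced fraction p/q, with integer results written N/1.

28/9

Same 2,5,5: normalisation and zero-m 3j drop out of the ratio.
A: Δ: 2! 2! 8! / 13! → 1/38610; sum: t=2:+1/5760 = 1/5760; 3j²(2 5 5; -2 3 -1) = Δ·Π!·Σ² = 56/2145  (sign +1)
B: Δ: 2! 2! 8! / 13! → 1/38610; sum: t=0:+1/20160 t=1:−1/1440 t=2:+1/2880 = -1/3360; 3j²(2 5 5; 0 2 -2) = Δ·Π!·Σ² = 6/715  (sign +1)
I_A²/I_B² = (56/2145)/(6/715) = 28/9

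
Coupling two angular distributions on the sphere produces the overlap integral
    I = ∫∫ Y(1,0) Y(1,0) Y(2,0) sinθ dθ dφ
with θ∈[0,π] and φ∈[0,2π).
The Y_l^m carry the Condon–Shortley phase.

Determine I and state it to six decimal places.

Rules hold: Σm=0, L=4 even, 0≤2≤2.
N = 3·3·5 = 45
Δ = 0!·2!·2!/5! = 1/30
Racah Σ t=0..0: t=0:+1/1 = 1/1
⇒ 3j(1 1 2; 0 0 0)² = 2/15, sgn +1
(m-triple is (0,0,0) — same symbol as above.)
4πI² = N·(3j₀)²·(3jₘ)² = 4/5
I = +1·√(0.8/4π) = 0.25231325

0.252313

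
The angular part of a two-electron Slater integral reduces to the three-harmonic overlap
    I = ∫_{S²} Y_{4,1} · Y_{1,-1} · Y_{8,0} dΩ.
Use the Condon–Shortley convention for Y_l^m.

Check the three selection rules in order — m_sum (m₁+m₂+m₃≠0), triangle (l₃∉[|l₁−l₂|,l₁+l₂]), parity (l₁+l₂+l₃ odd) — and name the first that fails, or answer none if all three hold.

m₁+m₂+m₃ = 1 − 1 + 0 = 0  ✓
triangle: |4−1|=3 ≤ l₃=8 ≤ 4+1=5  ✗
parity: l₁+l₂+l₃ = 13 is odd

triangle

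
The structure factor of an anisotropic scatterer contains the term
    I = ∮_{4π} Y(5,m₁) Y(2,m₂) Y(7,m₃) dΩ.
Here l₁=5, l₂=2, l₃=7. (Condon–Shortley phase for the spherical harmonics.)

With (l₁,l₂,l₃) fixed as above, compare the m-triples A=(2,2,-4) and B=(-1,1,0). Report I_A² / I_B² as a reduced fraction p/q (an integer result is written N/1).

l's match ⇒ only the (l;m) 3-j factors differ between A and B.
A: triangle coeff Δ(5,2,7) = 1/15015; Σ_t [0,0]: t=0:+1/725760 = 1/725760; (3j)²=2/91 [(5 2 7; 2 2 -4)], sign=-1
B: triangle coeff Δ(5,2,7) = 1/15015; Σ_t [0,0]: t=0:+1/103680 = 1/103680; (3j)²=7/429 [(5 2 7; -1 1 0)], sign=-1
I_A²/I_B² = (2/91)/(7/429) = 66/49

66/49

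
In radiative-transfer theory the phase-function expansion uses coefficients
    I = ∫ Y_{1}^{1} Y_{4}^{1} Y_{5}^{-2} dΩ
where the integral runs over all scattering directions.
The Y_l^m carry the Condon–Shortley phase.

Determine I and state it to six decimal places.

0.225034

Checks pass: Σm=0; 10 even; l₃=5∈[3,5].
(2·1+1)(2·4+1)(2·5+1) = 297
Δ: 0! 2! 8! / 11! → 1/495
sum: t=0:+1/576 = 1/576
3j²(1 4 5; 0 0 0) = Δ·Π!·Σ² = 5/99  (sign -1)
sum: t=0:+1/1440 = 1/1440
3j²(1 4 5; 1 1 -2) = Δ·Π!·Σ² = 7/165  (sign -1)
combine: 4πI² = 297·5/99·7/165 = 7/11
take √, sign +1: I = 0.22503380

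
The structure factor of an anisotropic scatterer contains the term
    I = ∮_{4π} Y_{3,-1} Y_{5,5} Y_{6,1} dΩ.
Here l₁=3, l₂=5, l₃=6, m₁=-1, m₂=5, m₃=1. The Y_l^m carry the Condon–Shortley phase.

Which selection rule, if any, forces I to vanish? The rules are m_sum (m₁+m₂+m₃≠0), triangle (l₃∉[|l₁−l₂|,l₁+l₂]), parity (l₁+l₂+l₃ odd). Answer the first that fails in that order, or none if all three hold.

azimuthal sum: -1 + 5 + 1 = 5  ✗
2 ≤ 6 ≤ 8 (triangle on l)
L = 3 + 5 + 6 = 14 (even)

m_sum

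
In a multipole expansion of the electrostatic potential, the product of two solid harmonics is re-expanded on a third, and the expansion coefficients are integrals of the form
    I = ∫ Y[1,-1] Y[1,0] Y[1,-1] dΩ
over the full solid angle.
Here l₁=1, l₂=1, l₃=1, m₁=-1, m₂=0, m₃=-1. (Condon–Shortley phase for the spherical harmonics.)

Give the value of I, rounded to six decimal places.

Σmᵢ = -2 ≠ 0, so the φ-integral vanishes; I = 0

0.000000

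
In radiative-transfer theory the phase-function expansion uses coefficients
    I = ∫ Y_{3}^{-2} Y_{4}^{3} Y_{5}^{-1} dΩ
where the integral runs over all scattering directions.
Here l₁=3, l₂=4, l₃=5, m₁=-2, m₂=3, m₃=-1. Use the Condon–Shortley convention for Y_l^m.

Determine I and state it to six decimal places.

Checks pass: Σm=0; 12 even; l₃=5∈[1,7].
(2·3+1)(2·4+1)(2·5+1) = 693
Δ: 2! 4! 6! / 13! → 1/180180
sum: t=0:+1/576 t=1:−1/144 t=2:+1/576 = -1/288
3j²(3 4 5; 0 0 0) = Δ·Π!·Σ² = 20/1001  (sign +1)
sum: t=1:−1/17280 t=2:+1/1440 = 11/17280
3j²(3 4 5; -2 3 -1) = Δ·Π!·Σ² = 11/468  (sign +1)
combine: 4πI² = 693·20/1001·11/468 = 55/169
take √, sign +1: I = 0.16092854

0.160929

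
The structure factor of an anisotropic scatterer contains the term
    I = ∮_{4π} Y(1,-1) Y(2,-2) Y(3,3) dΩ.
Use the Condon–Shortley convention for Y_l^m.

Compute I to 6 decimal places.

-0.319865

Rules hold: Σm=0, L=6 even, 1≤3≤3.
N = 3·5·7 = 105
Δ = 0!·2!·4!/7! = 1/105
Racah Σ t=0..0: t=0:+1/4 = 1/4
⇒ 3j(1 2 3; 0 0 0)² = 3/35, sgn -1
Racah Σ t=0..0: t=0:+1/48 = 1/48
⇒ 3j(1 2 3; -1 -2 3)² = 1/7, sgn +1
4πI² = N·(3j₀)²·(3jₘ)² = 9/7
I = -1·√(1.28571/4π) = -0.31986543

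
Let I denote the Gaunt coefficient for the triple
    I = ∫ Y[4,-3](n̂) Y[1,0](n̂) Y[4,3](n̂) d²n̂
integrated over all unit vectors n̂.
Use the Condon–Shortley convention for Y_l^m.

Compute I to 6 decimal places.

Σlᵢ=9 odd — θ-integrand is odd under cosθ→−cosθ; I=0

0.000000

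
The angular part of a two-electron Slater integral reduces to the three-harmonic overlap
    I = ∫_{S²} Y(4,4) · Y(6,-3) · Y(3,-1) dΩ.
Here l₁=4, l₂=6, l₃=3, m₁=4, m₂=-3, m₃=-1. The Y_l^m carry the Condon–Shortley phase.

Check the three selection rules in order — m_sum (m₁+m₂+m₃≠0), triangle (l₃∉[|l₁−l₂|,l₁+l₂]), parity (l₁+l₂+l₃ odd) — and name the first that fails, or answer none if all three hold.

parity

Σmᵢ = 0  ✓
l₃∈[|l₁−l₂|,l₁+l₂]=[2,10], have l₃=3  ✓
Σlᵢ = 13 ⇒ odd  ✗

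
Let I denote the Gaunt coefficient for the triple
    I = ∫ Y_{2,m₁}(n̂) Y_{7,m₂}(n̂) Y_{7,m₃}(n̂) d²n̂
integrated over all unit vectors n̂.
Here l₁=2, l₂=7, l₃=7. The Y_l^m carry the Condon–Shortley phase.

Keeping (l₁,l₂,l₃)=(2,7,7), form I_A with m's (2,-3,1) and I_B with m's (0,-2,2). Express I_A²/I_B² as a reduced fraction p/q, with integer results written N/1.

2025/968

Same 2,7,7: normalisation and zero-m 3j drop out of the ratio.
A: Δ: 2! 2! 12! / 17! → 1/185640; sum: t=0:+1/3870720 = 1/3870720; 3j²(2 7 7; 2 -3 1) = Δ·Π!·Σ² = 135/6188  (sign +1)
B: Δ: 2! 2! 12! / 17! → 1/185640; sum: t=0:+1/2419200 t=1:−1/967680 t=2:+1/8709120 = -11/21772800; 3j²(2 7 7; 0 -2 2) = Δ·Π!·Σ² = 242/23205  (sign +1)
I_A²/I_B² = (135/6188)/(242/23205) = 2025/968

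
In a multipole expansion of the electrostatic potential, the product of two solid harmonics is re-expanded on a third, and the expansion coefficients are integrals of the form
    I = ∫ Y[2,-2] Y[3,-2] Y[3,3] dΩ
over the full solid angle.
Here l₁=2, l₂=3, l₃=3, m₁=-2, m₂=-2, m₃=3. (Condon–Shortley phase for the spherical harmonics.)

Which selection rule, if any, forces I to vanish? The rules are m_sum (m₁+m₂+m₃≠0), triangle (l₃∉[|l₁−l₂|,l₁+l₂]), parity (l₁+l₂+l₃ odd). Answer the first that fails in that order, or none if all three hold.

m_sum

Σmᵢ = -1  ✗
l₃∈[|l₁−l₂|,l₁+l₂]=[1,5], have l₃=3
Σlᵢ = 8 ⇒ even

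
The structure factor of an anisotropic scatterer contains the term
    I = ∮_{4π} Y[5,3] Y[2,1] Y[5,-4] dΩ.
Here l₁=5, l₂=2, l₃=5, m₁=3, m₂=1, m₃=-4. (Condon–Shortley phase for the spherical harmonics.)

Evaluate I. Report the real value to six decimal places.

0.196098

m-sum 0 ✓  L=12 even ✓  3≤5≤7 ✓
Π(2lᵢ+1) = 11×5×11 = 605
triangle coeff Δ(5,2,5) = 1/38610
Σ_t [0,2]: t=0:+1/2880 t=1:−1/576 t=2:+1/2880 = -1/960
(3j)²=10/429 [(5 2 5; 0 0 0)], sign=+1
Σ_t [1,2]: t=1:−1/10080 t=2:+1/80640 = -1/11520
(3j)²=49/1430 [(5 2 5; 3 1 -4)], sign=+1
⇒ 4πI² = 245/507
I = (+1)√(245/507/(4π)) = 0.19609844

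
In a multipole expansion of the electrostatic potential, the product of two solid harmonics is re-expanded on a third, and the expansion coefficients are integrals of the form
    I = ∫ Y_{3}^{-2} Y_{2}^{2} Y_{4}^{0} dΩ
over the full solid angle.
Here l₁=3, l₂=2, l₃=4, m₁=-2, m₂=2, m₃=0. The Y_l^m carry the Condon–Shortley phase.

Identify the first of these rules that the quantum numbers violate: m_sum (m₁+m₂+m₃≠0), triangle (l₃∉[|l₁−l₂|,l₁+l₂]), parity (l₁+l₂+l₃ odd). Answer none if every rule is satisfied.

parity

Σmᵢ = 0  ✓
l₃∈[|l₁−l₂|,l₁+l₂]=[1,5], have l₃=4  ✓
Σlᵢ = 9 ⇒ odd  ✗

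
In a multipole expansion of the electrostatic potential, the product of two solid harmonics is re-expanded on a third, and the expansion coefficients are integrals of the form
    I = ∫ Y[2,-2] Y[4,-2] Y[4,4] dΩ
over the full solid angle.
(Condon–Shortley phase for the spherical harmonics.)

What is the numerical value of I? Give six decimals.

Rules hold: Σm=0, L=10 even, 2≤4≤6.
N = 5·9·9 = 405
Δ = 2!·2!·6!/11! = 1/13860
Racah Σ t=0..2: t=0:+1/192 t=1:−1/36 t=2:+1/192 = -5/288
⇒ 3j(2 4 4; 0 0 0)² = 20/693, sgn -1
Racah Σ t=2..2: t=2:+1/2880 = 1/2880
⇒ 3j(2 4 4; -2 -2 4)² = 2/165, sgn +1
4πI² = N·(3j₀)²·(3jₘ)² = 120/847
I = -1·√(0.141677/4π) = -0.10618031

-0.106180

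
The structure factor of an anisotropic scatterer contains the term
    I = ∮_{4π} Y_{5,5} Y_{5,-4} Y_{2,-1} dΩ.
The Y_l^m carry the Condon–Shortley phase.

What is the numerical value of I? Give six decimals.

-0.187924

m-sum 0 ✓  L=12 even ✓  0≤2≤10 ✓
Π(2lᵢ+1) = 11×11×5 = 605
triangle coeff Δ(5,5,2) = 1/38610
Σ_t [3,5]: t=3:−1/2880 t=4:+1/576 t=5:−1/2880 = 1/960
(3j)²=10/429 [(5 5 2; 0 0 0)], sign=+1
Σ_t [0,0]: t=0:+1/80640 = 1/80640
(3j)²=9/286 [(5 5 2; 5 -4 -1)], sign=-1
⇒ 4πI² = 75/169
I = (-1)√(75/169/(4π)) = -0.18792404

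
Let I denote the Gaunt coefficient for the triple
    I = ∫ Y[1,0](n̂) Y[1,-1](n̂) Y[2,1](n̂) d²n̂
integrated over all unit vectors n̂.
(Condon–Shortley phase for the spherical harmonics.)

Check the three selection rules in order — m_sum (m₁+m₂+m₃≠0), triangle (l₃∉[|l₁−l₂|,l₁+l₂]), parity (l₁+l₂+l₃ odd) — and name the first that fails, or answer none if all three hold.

m₁+m₂+m₃ = 0 − 1 + 1 = 0  ✓
triangle: |1−1|=0 ≤ l₃=2 ≤ 1+1=2  ✓
parity: l₁+l₂+l₃ = 4 is even  ✓

none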